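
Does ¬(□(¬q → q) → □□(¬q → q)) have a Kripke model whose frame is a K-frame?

1. ¬(□(¬q → q) → □□(¬q → q)), w0
2. □(¬q → q), w0   [¬→-rule on 1]
3. ¬□□(¬q → q), w0   [¬→-rule on 1]
4. ¬□(¬q → q), w1   [¬□-rule on 3: fresh world w1, w0Rw1]
5. ¬q → q, w1   [□-rule on 2 via w0Rw1]
6. q, w1   [→-rule on 5 (branches; this branch)]
7. ¬(¬q → q), w2   [¬□-rule on 4: fresh world w2, w1Rw2]
8. ¬q, w2   [¬→-rule on 7]
Accessibility: w0Rw1, w1Rw2

Satisfiable (open branch found)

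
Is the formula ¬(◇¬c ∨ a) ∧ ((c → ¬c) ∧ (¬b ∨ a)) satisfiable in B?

No, unsatisfiable

1. ¬(◇¬c ∨ a) ∧ ((c → ¬c) ∧ (¬b ∨ a)), w0
2. ¬(◇¬c ∨ a), w0
3. (c → ¬c) ∧ (¬b ∨ a), w0
4. ¬◇¬c, w0
5. ¬a, w0
6. c → ¬c, w0
7. ¬b ∨ a, w0
8. c, w0
9. ¬c, w0
Accessibility: w0Rw0
Branch closes: c and ¬c both at w0.
All branches of the tableau close; one closing branch shown above.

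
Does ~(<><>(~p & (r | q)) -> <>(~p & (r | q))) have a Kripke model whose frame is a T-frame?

1. ~(<><>(~p & (r | q)) -> <>(~p & (r | q))), w0
2. <><>(~p & (r | q)), w0
3. ~<>(~p & (r | q)), w0
4. ~(~p & (r | q)), w0
5. ~(r | q), w0
6. ~r, w0
7. ~q, w0
8. <>(~p & (r | q)), w1
9. ~(~p & (r | q)), w1
10. ~(r | q), w1
11. ~r, w1
12. ~q, w1
13. ~p & (r | q), w2
14. ~p, w2
15. r | q, w2
16. q, w2
Accessibility: w0Rw0, w0Rw1, w1Rw1, w1Rw2, w2Rw2

Yes, satisfiable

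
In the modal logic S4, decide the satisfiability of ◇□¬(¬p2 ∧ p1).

1. ◇□¬(¬p2 ∧ p1), 0
2. □¬(¬p2 ∧ p1), 1
3. ¬(¬p2 ∧ p1), 1
4. ¬p1, 1
Accessibility: 0R0, 0R1, 1R1

Satisfiable (open branch found)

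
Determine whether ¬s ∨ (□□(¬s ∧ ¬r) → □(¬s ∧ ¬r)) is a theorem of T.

Valid in T

Tableau for the negation ¬(¬s ∨ (□□(¬s ∧ ¬r) → □(¬s ∧ ¬r))):
1. ¬(¬s ∨ (□□(¬s ∧ ¬r) → □(¬s ∧ ¬r))), 0
2. s, 0
3. ¬(□□(¬s ∧ ¬r) → □(¬s ∧ ¬r)), 0
4. □□(¬s ∧ ¬r), 0
5. ¬□(¬s ∧ ¬r), 0
6. □(¬s ∧ ¬r), 0
7. ¬s ∧ ¬r, 0
8. ¬s, 0
9. ¬r, 0
Accessibility: 0R0
Branch closes: s and ¬s both at 0.
Every branch of the negation's tableau closes; the branch above is one of them.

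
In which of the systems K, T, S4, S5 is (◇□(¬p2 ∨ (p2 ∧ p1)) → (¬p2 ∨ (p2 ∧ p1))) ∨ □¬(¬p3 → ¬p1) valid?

S5-tableau for the negation ¬((◇□(¬p2 ∨ (p2 ∧ p1)) → (¬p2 ∨ (p2 ∧ p1))) ∨ □¬(¬p3 → ¬p1)):
1. ¬((◇□(¬p2 ∨ (p2 ∧ p1)) → (¬p2 ∨ (p2 ∧ p1))) ∨ □¬(¬p3 → ¬p1)), u
2. ¬(◇□(¬p2 ∨ (p2 ∧ p1)) → (¬p2 ∨ (p2 ∧ p1))), u
3. ¬□¬(¬p3 → ¬p1), u
4. ◇□(¬p2 ∨ (p2 ∧ p1)), u
5. ¬(¬p2 ∨ (p2 ∧ p1)), u
6. p2, u
7. ¬(p2 ∧ p1), u
8. ¬p1, u
9. ¬p3 → ¬p1, v
10. ¬p1, v
11. □(¬p2 ∨ (p2 ∧ p1)), w
12. ¬p2 ∨ (p2 ∧ p1), u
13. ¬p2 ∨ (p2 ∧ p1), v
14. ¬p2 ∨ (p2 ∧ p1), w
15. p2 ∧ p1, u
16. p1, u
Accessibility: uRu, uRv, uRw, vRu, vRv, vRw, wRu, wRv, wRw
Branch closes: p1 and ¬p1 both at u.
Every branch closes (one shown): valid in S5.
S4-tableau for the negation ¬((◇□(¬p2 ∨ (p2 ∧ p1)) → (¬p2 ∨ (p2 ∧ p1))) ∨ □¬(¬p3 → ¬p1)):
1. ¬((◇□(¬p2 ∨ (p2 ∧ p1)) → (¬p2 ∨ (p2 ∧ p1))) ∨ □¬(¬p3 → ¬p1)), u
2. ¬(◇□(¬p2 ∨ (p2 ∧ p1)) → (¬p2 ∨ (p2 ∧ p1))), u
3. ¬□¬(¬p3 → ¬p1), u
4. ◇□(¬p2 ∨ (p2 ∧ p1)), u
5. ¬(¬p2 ∨ (p2 ∧ p1)), u
6. p2, u
7. ¬(p2 ∧ p1), u
8. ¬p1, u
9. ¬p3 → ¬p1, v
10. ¬p1, v
11. □(¬p2 ∨ (p2 ∧ p1)), w
12. ¬p2 ∨ (p2 ∧ p1), w
13. p2 ∧ p1, w
14. p2, w
15. p1, w
Accessibility: uRu, uRv, uRw, vRv, wRw
Complete open branch: countermodel on an S4-frame, so not valid in S4, nor in K, T (the same frame is also a K-frame and a T-frame).

S5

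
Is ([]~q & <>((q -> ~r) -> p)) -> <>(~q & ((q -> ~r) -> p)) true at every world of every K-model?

Yes, valid

Tableau for the negation ~(([]~q & <>((q -> ~r) -> p)) -> <>(~q & ((q -> ~r) -> p))):
1. ~(([]~q & <>((q -> ~r) -> p)) -> <>(~q & ((q -> ~r) -> p))), 0
2. []~q & <>((q -> ~r) -> p), 0
3. ~<>(~q & ((q -> ~r) -> p)), 0
4. []~q, 0
5. <>((q -> ~r) -> p), 0
6. (q -> ~r) -> p, 1
7. ~(~q & ((q -> ~r) -> p)), 1
8. ~q, 1
9. p, 1
10. ~((q -> ~r) -> p), 1
11. q -> ~r, 1
12. ~p, 1
Accessibility: 0R1
Branch closes: p and ~p both at 1.
All branches of the negation close; one closing branch shown above.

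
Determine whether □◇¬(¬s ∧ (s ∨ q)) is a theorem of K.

Invalid (countermodel exists)

Tableau for the negation ¬□◇¬(¬s ∧ (s ∨ q)):
1. ¬□◇¬(¬s ∧ (s ∨ q)), u
2. ¬◇¬(¬s ∧ (s ∨ q)), v
Accessibility: uRv
The negation has an open branch (countermodel exists).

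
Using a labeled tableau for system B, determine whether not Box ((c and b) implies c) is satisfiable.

No, unsatisfiable

1. not Box ((c and b) implies c), 0
2. not ((c and b) implies c), 1
3. c and b, 1
4. not c, 1
5. c, 1
6. b, 1
Accessibility: 0R0, 0R1, 1R0, 1R1
Branch closes: c and not c both at 1.
(One branch shown.) All branches close.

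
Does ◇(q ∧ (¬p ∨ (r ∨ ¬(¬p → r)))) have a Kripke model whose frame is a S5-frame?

1. ◇(q ∧ (¬p ∨ (r ∨ ¬(¬p → r)))), w0
2. q ∧ (¬p ∨ (r ∨ ¬(¬p → r))), w1   [◇-rule on 1: fresh world w1, w0Rw1]
3. q, w1   [∧-rule on 2]
4. ¬p ∨ (r ∨ ¬(¬p → r)), w1   [∧-rule on 2]
5. r ∨ ¬(¬p → r), w1   [∨-rule on 4 (branches; this branch)]
6. ¬(¬p → r), w1   [∨-rule on 5 (branches; this branch)]
7. ¬p, w1   [¬→-rule on 6]
8. ¬r, w1   [¬→-rule on 6]
Accessibility: w0Rw0, w0Rw1, w1Rw0, w1Rw1

Satisfiable (open branch found)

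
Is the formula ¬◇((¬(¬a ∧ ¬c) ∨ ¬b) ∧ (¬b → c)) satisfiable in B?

Yes, satisfiable

1. ¬◇((¬(¬a ∧ ¬c) ∨ ¬b) ∧ (¬b → c)), w0
2. ¬((¬(¬a ∧ ¬c) ∨ ¬b) ∧ (¬b → c)), w0
3. ¬(¬b → c), w0
4. ¬b, w0
5. ¬c, w0
Accessibility: w0Rw0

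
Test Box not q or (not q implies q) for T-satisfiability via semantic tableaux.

1. Box not q or (not q implies q), w0
2. not q implies q, w0   [or-rule on 1 (branches; this branch)]
3. q, w0   [implies-rule on 2 (branches; this branch)]
Accessibility: w0Rw0

Satisfiable (open branch found)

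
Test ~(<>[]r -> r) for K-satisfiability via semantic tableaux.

Satisfiable (open branch found)

1. ~(<>[]r -> r), w0
2. <>[]r, w0
3. ~r, w0
4. []r, w1
Accessibility: w0Rw1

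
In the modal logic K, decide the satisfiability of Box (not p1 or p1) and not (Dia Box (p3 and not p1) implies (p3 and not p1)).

Satisfiable

1. Box (not p1 or p1) and not (Dia Box (p3 and not p1) implies (p3 and not p1)), u
2. Box (not p1 or p1), u
3. not (Dia Box (p3 and not p1) implies (p3 and not p1)), u
4. Dia Box (p3 and not p1), u
5. not (p3 and not p1), u
6. p1, u
7. Box (p3 and not p1), v
8. not p1 or p1, v
9. p1, v
Accessibility: uRv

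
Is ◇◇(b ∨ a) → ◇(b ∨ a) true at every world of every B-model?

No, not valid

Tableau for the negation ¬(◇◇(b ∨ a) → ◇(b ∨ a)):
1. ¬(◇◇(b ∨ a) → ◇(b ∨ a)), w0
2. ◇◇(b ∨ a), w0   [¬→-rule on 1]
3. ¬◇(b ∨ a), w0   [¬→-rule on 1]
4. ¬(b ∨ a), w0   [¬◇-rule on 3 via w0Rw0]
5. ¬b, w0   [¬∨-rule on 4]
6. ¬a, w0   [¬∨-rule on 4]
7. ◇(b ∨ a), w1   [◇-rule on 2: fresh world w1, w0Rw1]
8. ¬(b ∨ a), w1   [¬◇-rule on 3 via w0Rw1]
9. ¬b, w1   [¬∨-rule on 8]
10. ¬a, w1   [¬∨-rule on 8]
11. b ∨ a, w2   [◇-rule on 7: fresh world w2, w1Rw2]
12. a, w2   [∨-rule on 11 (branches; this branch)]
Accessibility: w0Rw0, w0Rw1, w1Rw0, w1Rw1, w1Rw2, w2Rw1, w2Rw2
The negation has an open branch (countermodel exists).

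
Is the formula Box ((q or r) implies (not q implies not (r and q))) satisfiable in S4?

1. Box ((q or r) implies (not q implies not (r and q))), w0
2. (q or r) implies (not q implies not (r and q)), w0   [Box-rule on 1 via w0Rw0]
3. not q implies not (r and q), w0   [implies-rule on 2 (branches; this branch)]
4. not (r and q), w0   [implies-rule on 3 (branches; this branch)]
5. not q, w0   [neg-and-rule on 4 (branches; this branch)]
Accessibility: w0Rw0

Satisfiable (open branch found)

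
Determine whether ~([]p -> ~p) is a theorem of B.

Not valid

Tableau for the negation []p -> ~p:
1. []p -> ~p, u
2. ~p, u
Accessibility: uRu
The negation has an open branch (countermodel exists).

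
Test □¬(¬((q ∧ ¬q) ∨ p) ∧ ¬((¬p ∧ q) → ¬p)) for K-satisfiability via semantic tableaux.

Satisfiable (open branch found)

1. □¬(¬((q ∧ ¬q) ∨ p) ∧ ¬((¬p ∧ q) → ¬p)), 0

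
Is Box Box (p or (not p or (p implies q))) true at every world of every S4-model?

Tableau for the negation not Box Box (p or (not p or (p implies q))):
1. not Box Box (p or (not p or (p implies q))), w0
2. not Box (p or (not p or (p implies q))), w1
3. not (p or (not p or (p implies q))), w2
4. not p, w2
5. not (not p or (p implies q)), w2
6. p, w2
7. not (p implies q), w2
Accessibility: w0Rw0, w0Rw1, w0Rw2, w1Rw1, w1Rw2, w2Rw2
Branch closes: p and not p both at w2.
All branches of the negation close; one closing branch shown above.

Yes, valid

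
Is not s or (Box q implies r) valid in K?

Tableau for the negation not (not s or (Box q implies r)):
1. not (not s or (Box q implies r)), w0
2. s, w0   [neg-or-rule on 1]
3. not (Box q implies r), w0   [neg-or-rule on 1]
4. Box q, w0   [neg-implies-rule on 3]
5. not r, w0   [neg-implies-rule on 3]
The negation has an open branch (countermodel exists).

Invalid (countermodel exists)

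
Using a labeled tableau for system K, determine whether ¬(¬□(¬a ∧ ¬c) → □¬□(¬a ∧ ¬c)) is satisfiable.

Yes, satisfiable

1. ¬(¬□(¬a ∧ ¬c) → □¬□(¬a ∧ ¬c)), u
2. ¬□(¬a ∧ ¬c), u
3. ¬□¬□(¬a ∧ ¬c), u
4. ¬(¬a ∧ ¬c), v
5. c, v
6. □(¬a ∧ ¬c), w
Accessibility: uRv, uRw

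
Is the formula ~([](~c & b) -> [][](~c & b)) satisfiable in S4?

1. ~([](~c & b) -> [][](~c & b)), 0
2. [](~c & b), 0
3. ~[][](~c & b), 0
4. ~c & b, 0
5. ~c, 0
6. b, 0
7. ~[](~c & b), 1
8. ~c & b, 1
9. ~c, 1
10. b, 1
11. ~(~c & b), 2
12. ~c & b, 2
13. ~c, 2
14. b, 2
15. ~b, 2
Accessibility: 0R0, 0R1, 0R2, 1R1, 1R2, 2R2
Branch closes: b and ~b both at 2.
Every branch closes; the branch above is one of them.

Unsatisfiable (every branch closes)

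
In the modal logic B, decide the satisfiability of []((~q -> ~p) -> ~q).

Satisfiable

1. []((~q -> ~p) -> ~q), w0
2. (~q -> ~p) -> ~q, w0   [[]-rule on 1 via w0Rw0]
3. ~q, w0   [->-rule on 2 (branches; this branch)]
Accessibility: w0Rw0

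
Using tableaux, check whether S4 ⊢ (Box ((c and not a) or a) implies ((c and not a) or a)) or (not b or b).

Valid in S4

Tableau for the negation not ((Box ((c and not a) or a) implies ((c and not a) or a)) or (not b or b)):
1. not ((Box ((c and not a) or a) implies ((c and not a) or a)) or (not b or b)), w0
2. not (Box ((c and not a) or a) implies ((c and not a) or a)), w0   [neg-or-rule on 1]
3. not (not b or b), w0   [neg-or-rule on 1]
4. Box ((c and not a) or a), w0   [neg-implies-rule on 2]
5. not ((c and not a) or a), w0   [neg-implies-rule on 2]
6. b, w0   [neg-or-rule on 3]
7. not b, w0   [neg-or-rule on 3]
Accessibility: w0Rw0
Branch closes: b and not b both at w0.
Every branch of the negation's tableau closes; the branch above is one of them.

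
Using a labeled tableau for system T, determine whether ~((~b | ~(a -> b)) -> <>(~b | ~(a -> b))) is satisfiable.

Unsatisfiable (every branch closes)

1. ~((~b | ~(a -> b)) -> <>(~b | ~(a -> b))), 0
2. ~b | ~(a -> b), 0
3. ~<>(~b | ~(a -> b)), 0
4. ~(~b | ~(a -> b)), 0
5. b, 0
6. a -> b, 0
7. ~(a -> b), 0
8. a, 0
9. ~b, 0
Accessibility: 0R0
Branch closes: b and ~b both at 0.
Every branch closes; the branch above is one of them.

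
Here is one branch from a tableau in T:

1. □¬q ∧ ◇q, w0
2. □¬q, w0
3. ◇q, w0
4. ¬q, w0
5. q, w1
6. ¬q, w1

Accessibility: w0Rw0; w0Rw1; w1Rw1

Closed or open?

Closed

Both q and ¬q appear at w1.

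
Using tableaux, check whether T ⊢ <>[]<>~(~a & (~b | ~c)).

Tableau for the negation ~<>[]<>~(~a & (~b | ~c)):
1. ~<>[]<>~(~a & (~b | ~c)), w0
2. ~[]<>~(~a & (~b | ~c)), w0
3. ~<>~(~a & (~b | ~c)), w1
4. ~[]<>~(~a & (~b | ~c)), w1
5. ~a & (~b | ~c), w1
6. ~a, w1
7. ~b | ~c, w1
8. ~c, w1
9. ~<>~(~a & (~b | ~c)), w2
10. ~a & (~b | ~c), w2
11. ~a, w2
12. ~b | ~c, w2
13. ~c, w2
Accessibility: w0Rw0, w0Rw1, w1Rw1, w1Rw2, w2Rw2
The negation has an open branch (countermodel exists).

No, not valid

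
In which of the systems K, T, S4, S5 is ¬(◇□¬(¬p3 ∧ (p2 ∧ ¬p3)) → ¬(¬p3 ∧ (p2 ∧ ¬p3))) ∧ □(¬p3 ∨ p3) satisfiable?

K, T, S4

S5-tableau for the formula:
1. ¬(◇□¬(¬p3 ∧ (p2 ∧ ¬p3)) → ¬(¬p3 ∧ (p2 ∧ ¬p3))) ∧ □(¬p3 ∨ p3), 0
2. ¬(◇□¬(¬p3 ∧ (p2 ∧ ¬p3)) → ¬(¬p3 ∧ (p2 ∧ ¬p3))), 0
3. □(¬p3 ∨ p3), 0
4. ◇□¬(¬p3 ∧ (p2 ∧ ¬p3)), 0
5. ¬p3 ∧ (p2 ∧ ¬p3), 0
6. ¬p3, 0
7. p2 ∧ ¬p3, 0
8. p2, 0
9. ¬p3 ∨ p3, 0
10. □¬(¬p3 ∧ (p2 ∧ ¬p3)), 1
11. ¬p3 ∨ p3, 1
12. ¬(¬p3 ∧ (p2 ∧ ¬p3)), 0
13. ¬(¬p3 ∧ (p2 ∧ ¬p3)), 1
14. p3, 1
15. ¬(p2 ∧ ¬p3), 0
16. ¬(p2 ∧ ¬p3), 1
17. p3, 0
Accessibility: 0R0, 0R1, 1R0, 1R1
Branch closes: p3 and ¬p3 both at 0.
Every branch closes (one shown): unsatisfiable in S5.
S4-tableau for the formula:
1. ¬(◇□¬(¬p3 ∧ (p2 ∧ ¬p3)) → ¬(¬p3 ∧ (p2 ∧ ¬p3))) ∧ □(¬p3 ∨ p3), 0
2. ¬(◇□¬(¬p3 ∧ (p2 ∧ ¬p3)) → ¬(¬p3 ∧ (p2 ∧ ¬p3))), 0
3. □(¬p3 ∨ p3), 0
4. ◇□¬(¬p3 ∧ (p2 ∧ ¬p3)), 0
5. ¬p3 ∧ (p2 ∧ ¬p3), 0
6. ¬p3, 0
7. p2 ∧ ¬p3, 0
8. p2, 0
9. ¬p3 ∨ p3, 0
10. □¬(¬p3 ∧ (p2 ∧ ¬p3)), 1
11. ¬p3 ∨ p3, 1
12. ¬(¬p3 ∧ (p2 ∧ ¬p3)), 1
13. p3, 1
14. ¬(p2 ∧ ¬p3), 1
Accessibility: 0R0, 0R1, 1R1
Complete open branch: satisfiable in S4, hence also in K, T (this S4-model is also a K-model and a T-model).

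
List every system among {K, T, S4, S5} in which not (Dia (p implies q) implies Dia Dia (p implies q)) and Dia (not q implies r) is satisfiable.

K-tableau for the formula:
1. not (Dia (p implies q) implies Dia Dia (p implies q)) and Dia (not q implies r), u
2. not (Dia (p implies q) implies Dia Dia (p implies q)), u
3. Dia (not q implies r), u
4. Dia (p implies q), u
5. not Dia Dia (p implies q), u
6. not q implies r, v
7. not Dia (p implies q), v
8. r, v
9. p implies q, w
10. not Dia (p implies q), w
11. q, w
Accessibility: uRv, uRw
Complete open branch: satisfiable in K.
T-tableau for the formula:
1. not (Dia (p implies q) implies Dia Dia (p implies q)) and Dia (not q implies r), u
2. not (Dia (p implies q) implies Dia Dia (p implies q)), u
3. Dia (not q implies r), u
4. Dia (p implies q), u
5. not Dia Dia (p implies q), u
6. not Dia (p implies q), u
7. not (p implies q), u
8. p, u
9. not q, u
10. not q implies r, v
11. not Dia (p implies q), v
12. not (p implies q), v
13. p, v
14. not q, v
15. r, v
16. p implies q, w
17. not Dia (p implies q), w
18. not (p implies q), w
19. p, w
20. not q, w
21. q, w
Accessibility: uRu, uRv, uRw, vRv, wRw
Branch closes: q and not q both at w.
Every branch closes (one shown): unsatisfiable in T, hence also in S4, S5 (every S4/S5-frame is a T-frame).

K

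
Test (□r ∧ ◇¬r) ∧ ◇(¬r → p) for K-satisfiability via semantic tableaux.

1. (□r ∧ ◇¬r) ∧ ◇(¬r → p), 0
2. □r ∧ ◇¬r, 0
3. ◇(¬r → p), 0
4. □r, 0
5. ◇¬r, 0
6. ¬r → p, 1
7. r, 1
8. p, 1
9. ¬r, 2
10. r, 2
Accessibility: 0R1, 0R2
Branch closes: r and ¬r both at 2.
(One branch shown.) All branches close.

No, unsatisfiable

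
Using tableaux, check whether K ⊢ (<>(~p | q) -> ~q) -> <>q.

Tableau for the negation ~((<>(~p | q) -> ~q) -> <>q):
1. ~((<>(~p | q) -> ~q) -> <>q), 0
2. <>(~p | q) -> ~q, 0
3. ~<>q, 0
4. ~q, 0
The negation has an open branch (countermodel exists).

Not valid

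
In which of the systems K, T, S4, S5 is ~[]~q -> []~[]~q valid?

S5

S5-tableau for the negation ~(~[]~q -> []~[]~q):
1. ~(~[]~q -> []~[]~q), 0
2. ~[]~q, 0
3. ~[]~[]~q, 0
4. q, 1
5. []~q, 2
6. ~q, 0
7. ~q, 1
Accessibility: 0R0, 0R1, 0R2, 1R0, 1R1, 1R2, 2R0, 2R1, 2R2
Branch closes: q and ~q both at 1.
Every branch closes (one shown): valid in S5.
S4-tableau for the negation ~(~[]~q -> []~[]~q):
1. ~(~[]~q -> []~[]~q), 0
2. ~[]~q, 0
3. ~[]~[]~q, 0
4. q, 1
5. []~q, 2
6. ~q, 2
Accessibility: 0R0, 0R1, 0R2, 1R1, 2R2
Complete open branch: countermodel on an S4-frame, so not valid in S4, nor in K, T (the same frame is also a K-frame and a T-frame).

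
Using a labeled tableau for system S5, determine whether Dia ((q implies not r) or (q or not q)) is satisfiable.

1. Dia ((q implies not r) or (q or not q)), w0
2. (q implies not r) or (q or not q), w1
3. q or not q, w1
4. not q, w1
Accessibility: w0Rw0, w0Rw1, w1Rw0, w1Rw1

Yes, satisfiable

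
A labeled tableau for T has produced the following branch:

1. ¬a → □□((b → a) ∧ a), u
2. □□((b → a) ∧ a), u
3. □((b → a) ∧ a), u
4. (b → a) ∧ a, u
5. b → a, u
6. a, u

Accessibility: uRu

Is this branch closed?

No atom appears with both signs at the same world.

Not closed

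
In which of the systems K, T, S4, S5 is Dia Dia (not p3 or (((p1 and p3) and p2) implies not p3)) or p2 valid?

T, S4, S5

K-tableau for the negation not (Dia Dia (not p3 or (((p1 and p3) and p2) implies not p3)) or p2):
1. not (Dia Dia (not p3 or (((p1 and p3) and p2) implies not p3)) or p2), u
2. not Dia Dia (not p3 or (((p1 and p3) and p2) implies not p3)), u   [neg-or-rule on 1]
3. not p2, u   [neg-or-rule on 1]
Complete open branch: countermodel on a K-frame, so not valid in K.
T-tableau for the negation not (Dia Dia (not p3 or (((p1 and p3) and p2) implies not p3)) or p2):
1. not (Dia Dia (not p3 or (((p1 and p3) and p2) implies not p3)) or p2), u
2. not Dia Dia (not p3 or (((p1 and p3) and p2) implies not p3)), u   [neg-or-rule on 1]
3. not p2, u   [neg-or-rule on 1]
4. not Dia (not p3 or (((p1 and p3) and p2) implies not p3)), u   [neg-Dia-rule on 2 via uRu]
5. not (not p3 or (((p1 and p3) and p2) implies not p3)), u   [neg-Dia-rule on 4 via uRu]
6. p3, u   [neg-or-rule on 5]
7. not (((p1 and p3) and p2) implies not p3), u   [neg-or-rule on 5]
8. (p1 and p3) and p2, u   [neg-implies-rule on 7]
9. p1 and p3, u   [and-rule on 8]
10. p2, u   [and-rule on 8]
Accessibility: uRu
Branch closes: p2 and not p2 both at u.
Every branch closes (one shown): valid in T, hence also in S4, S5 (every theorem of T is a theorem of S4 and S5).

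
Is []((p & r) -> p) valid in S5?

Tableau for the negation ~[]((p & r) -> p):
1. ~[]((p & r) -> p), 0
2. ~((p & r) -> p), 1
3. p & r, 1
4. ~p, 1
5. p, 1
6. r, 1
Accessibility: 0R0, 0R1, 1R0, 1R1
Branch closes: p and ~p both at 1.
Every branch of the negation's tableau closes; the branch above is one of them.

Yes, valid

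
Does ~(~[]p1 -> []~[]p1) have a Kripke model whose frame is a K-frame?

1. ~(~[]p1 -> []~[]p1), w0
2. ~[]p1, w0   [~->-rule on 1]
3. ~[]~[]p1, w0   [~->-rule on 1]
4. ~p1, w1   [~[]-rule on 2: fresh world w1, w0Rw1]
5. []p1, w2   [~[]-rule on 3: fresh world w2, w0Rw2]
Accessibility: w0Rw1, w0Rw2

Satisfiable (open branch found)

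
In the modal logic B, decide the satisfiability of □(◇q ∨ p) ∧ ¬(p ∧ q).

Yes, satisfiable

1. □(◇q ∨ p) ∧ ¬(p ∧ q), w0
2. □(◇q ∨ p), w0   [∧-rule on 1]
3. ¬(p ∧ q), w0   [∧-rule on 1]
4. ◇q ∨ p, w0   [□-rule on 2 via w0Rw0]
5. ¬q, w0   [¬∧-rule on 3 (branches; this branch)]
6. p, w0   [∨-rule on 4 (branches; this branch)]
Accessibility: w0Rw0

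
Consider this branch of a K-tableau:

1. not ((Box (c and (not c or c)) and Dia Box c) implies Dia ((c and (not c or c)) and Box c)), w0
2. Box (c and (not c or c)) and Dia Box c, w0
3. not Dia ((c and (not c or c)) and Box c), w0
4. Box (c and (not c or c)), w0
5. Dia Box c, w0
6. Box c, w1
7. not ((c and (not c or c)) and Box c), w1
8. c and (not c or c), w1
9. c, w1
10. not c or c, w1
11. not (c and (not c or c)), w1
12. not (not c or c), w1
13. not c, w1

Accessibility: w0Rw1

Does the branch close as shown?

Yes, closed

Both c and not c appear at w1.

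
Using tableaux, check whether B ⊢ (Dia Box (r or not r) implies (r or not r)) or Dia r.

Tableau for the negation not ((Dia Box (r or not r) implies (r or not r)) or Dia r):
1. not ((Dia Box (r or not r) implies (r or not r)) or Dia r), u
2. not (Dia Box (r or not r) implies (r or not r)), u
3. not Dia r, u
4. Dia Box (r or not r), u
5. not (r or not r), u
6. not r, u
7. r, u
Accessibility: uRu
Branch closes: r and not r both at u.
All branches of the negation close; one closing branch shown above.

Valid in B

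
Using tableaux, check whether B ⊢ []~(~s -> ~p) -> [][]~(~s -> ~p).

Not valid

Tableau for the negation ~([]~(~s -> ~p) -> [][]~(~s -> ~p)):
1. ~([]~(~s -> ~p) -> [][]~(~s -> ~p)), w0
2. []~(~s -> ~p), w0
3. ~[][]~(~s -> ~p), w0
4. ~(~s -> ~p), w0
5. ~s, w0
6. p, w0
7. ~[]~(~s -> ~p), w1
8. ~(~s -> ~p), w1
9. ~s, w1
10. p, w1
11. ~s -> ~p, w2
12. ~p, w2
Accessibility: w0Rw0, w0Rw1, w1Rw0, w1Rw1, w1Rw2, w2Rw1, w2Rw2
The negation has an open branch (countermodel exists).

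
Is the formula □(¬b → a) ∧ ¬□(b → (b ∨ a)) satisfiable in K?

1. □(¬b → a) ∧ ¬□(b → (b ∨ a)), w0
2. □(¬b → a), w0
3. ¬□(b → (b ∨ a)), w0
4. ¬(b → (b ∨ a)), w1
5. b, w1
6. ¬(b ∨ a), w1
7. ¬b, w1
8. ¬a, w1
Accessibility: w0Rw1
Branch closes: b and ¬b both at w1.
All branches of the tableau close; one closing branch shown above.

No, unsatisfiable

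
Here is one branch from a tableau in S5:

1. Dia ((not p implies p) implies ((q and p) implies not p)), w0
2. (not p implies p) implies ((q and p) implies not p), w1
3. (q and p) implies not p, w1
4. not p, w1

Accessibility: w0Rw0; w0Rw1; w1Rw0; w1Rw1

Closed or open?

No world carries both an atom and its negation.

Not closed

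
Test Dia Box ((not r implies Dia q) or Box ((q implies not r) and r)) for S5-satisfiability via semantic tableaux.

1. Dia Box ((not r implies Dia q) or Box ((q implies not r) and r)), w0
2. Box ((not r implies Dia q) or Box ((q implies not r) and r)), w1
3. (not r implies Dia q) or Box ((q implies not r) and r), w0
4. (not r implies Dia q) or Box ((q implies not r) and r), w1
5. Box ((q implies not r) and r), w0
6. (q implies not r) and r, w0
7. q implies not r, w0
8. r, w0
9. (q implies not r) and r, w1
10. q implies not r, w1
11. r, w1
12. Box ((q implies not r) and r), w1
13. not q, w0
14. not q, w1
Accessibility: w0Rw0, w0Rw1, w1Rw0, w1Rw1

Satisfiable (open branch found)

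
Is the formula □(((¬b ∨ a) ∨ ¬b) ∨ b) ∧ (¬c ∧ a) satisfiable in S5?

1. □(((¬b ∨ a) ∨ ¬b) ∨ b) ∧ (¬c ∧ a), w0
2. □(((¬b ∨ a) ∨ ¬b) ∨ b), w0
3. ¬c ∧ a, w0
4. ¬c, w0
5. a, w0
6. ((¬b ∨ a) ∨ ¬b) ∨ b, w0
7. b, w0
Accessibility: w0Rw0

Satisfiable (open branch found)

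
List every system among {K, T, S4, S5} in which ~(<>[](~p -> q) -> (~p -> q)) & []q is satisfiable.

K-tableau for the formula:
1. ~(<>[](~p -> q) -> (~p -> q)) & []q, w0
2. ~(<>[](~p -> q) -> (~p -> q)), w0   [&-rule on 1]
3. []q, w0   [&-rule on 1]
4. <>[](~p -> q), w0   [~->-rule on 2]
5. ~(~p -> q), w0   [~->-rule on 2]
6. ~p, w0   [~->-rule on 5]
7. ~q, w0   [~->-rule on 5]
8. [](~p -> q), w1   [<>-rule on 4: fresh world w1, w0Rw1]
9. q, w1   [[]-rule on 3 via w0Rw1]
Accessibility: w0Rw1
Complete open branch: satisfiable in K.
T-tableau for the formula:
1. ~(<>[](~p -> q) -> (~p -> q)) & []q, w0
2. ~(<>[](~p -> q) -> (~p -> q)), w0   [&-rule on 1]
3. []q, w0   [&-rule on 1]
4. <>[](~p -> q), w0   [~->-rule on 2]
5. ~(~p -> q), w0   [~->-rule on 2]
6. ~p, w0   [~->-rule on 5]
7. ~q, w0   [~->-rule on 5]
8. q, w0   [[]-rule on 3 via w0Rw0]
Accessibility: w0Rw0
Branch closes: q and ~q both at w0.
Every branch closes (one shown): unsatisfiable in T, hence also in S4, S5 (every S4/S5-frame is a T-frame).

K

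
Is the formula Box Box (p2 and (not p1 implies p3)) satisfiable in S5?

Satisfiable

1. Box Box (p2 and (not p1 implies p3)), u
2. Box (p2 and (not p1 implies p3)), u
3. p2 and (not p1 implies p3), u
4. p2, u
5. not p1 implies p3, u
6. p3, u
Accessibility: uRu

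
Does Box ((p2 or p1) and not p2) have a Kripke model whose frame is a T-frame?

Yes, satisfiable

1. Box ((p2 or p1) and not p2), 0
2. (p2 or p1) and not p2, 0
3. p2 or p1, 0
4. not p2, 0
5. p1, 0
Accessibility: 0R0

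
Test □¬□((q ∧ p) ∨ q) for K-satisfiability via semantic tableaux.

Satisfiable (open branch found)

1. □¬□((q ∧ p) ∨ q), 0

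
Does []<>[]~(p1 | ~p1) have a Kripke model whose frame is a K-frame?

1. []<>[]~(p1 | ~p1), u

Satisfiable (open branch found)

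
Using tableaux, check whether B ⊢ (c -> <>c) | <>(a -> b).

Valid in B

Tableau for the negation ~((c -> <>c) | <>(a -> b)):
1. ~((c -> <>c) | <>(a -> b)), 0
2. ~(c -> <>c), 0
3. ~<>(a -> b), 0
4. c, 0
5. ~<>c, 0
6. ~(a -> b), 0
7. a, 0
8. ~b, 0
9. ~c, 0
Accessibility: 0R0
Branch closes: c and ~c both at 0.
All branches of the negation close; one closing branch shown above.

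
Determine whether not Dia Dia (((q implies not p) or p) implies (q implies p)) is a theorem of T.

Not valid

Tableau for the negation Dia Dia (((q implies not p) or p) implies (q implies p)):
1. Dia Dia (((q implies not p) or p) implies (q implies p)), 0
2. Dia (((q implies not p) or p) implies (q implies p)), 1   [Dia-rule on 1: fresh world 1, 0R1]
3. ((q implies not p) or p) implies (q implies p), 2   [Dia-rule on 2: fresh world 2, 1R2]
4. q implies p, 2   [implies-rule on 3 (branches; this branch)]
5. p, 2   [implies-rule on 4 (branches; this branch)]
Accessibility: 0R0, 0R1, 1R1, 1R2, 2R2
The negation has an open branch (countermodel exists).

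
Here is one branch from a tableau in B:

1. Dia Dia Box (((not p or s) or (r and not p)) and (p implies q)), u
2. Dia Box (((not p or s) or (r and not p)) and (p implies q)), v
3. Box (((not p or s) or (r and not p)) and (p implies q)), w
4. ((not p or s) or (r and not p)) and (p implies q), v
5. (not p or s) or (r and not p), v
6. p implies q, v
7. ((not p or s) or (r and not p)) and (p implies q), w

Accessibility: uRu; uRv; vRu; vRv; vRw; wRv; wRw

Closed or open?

No atom appears with both signs at the same world.

Not closed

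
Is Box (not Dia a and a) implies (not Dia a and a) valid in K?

Tableau for the negation not (Box (not Dia a and a) implies (not Dia a and a)):
1. not (Box (not Dia a and a) implies (not Dia a and a)), w0
2. Box (not Dia a and a), w0
3. not (not Dia a and a), w0
4. not a, w0
The negation has an open branch (countermodel exists).

Not valid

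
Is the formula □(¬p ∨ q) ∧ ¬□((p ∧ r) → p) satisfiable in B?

1. □(¬p ∨ q) ∧ ¬□((p ∧ r) → p), w0
2. □(¬p ∨ q), w0
3. ¬□((p ∧ r) → p), w0
4. ¬p ∨ q, w0
5. q, w0
6. ¬((p ∧ r) → p), w1
7. p ∧ r, w1
8. ¬p, w1
9. p, w1
10. r, w1
Accessibility: w0Rw0, w0Rw1, w1Rw0, w1Rw1
Branch closes: p and ¬p both at w1.
Every branch closes; the branch above is one of them.

Unsatisfiable (every branch closes)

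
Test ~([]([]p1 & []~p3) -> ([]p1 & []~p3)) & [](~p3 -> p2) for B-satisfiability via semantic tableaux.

1. ~([]([]p1 & []~p3) -> ([]p1 & []~p3)) & [](~p3 -> p2), u
2. ~([]([]p1 & []~p3) -> ([]p1 & []~p3)), u
3. [](~p3 -> p2), u
4. []([]p1 & []~p3), u
5. ~([]p1 & []~p3), u
6. ~p3 -> p2, u
7. []p1 & []~p3, u
8. []p1, u
9. []~p3, u
10. p1, u
11. ~p3, u
12. ~[]~p3, u
13. p2, u
14. p3, v
15. ~p3 -> p2, v
16. []p1 & []~p3, v
17. []p1, v
18. []~p3, v
19. p1, v
20. ~p3, v
Accessibility: uRu, uRv, vRu, vRv
Branch closes: p3 and ~p3 both at v.
(One branch shown.) All branches close.

Unsatisfiable (every branch closes)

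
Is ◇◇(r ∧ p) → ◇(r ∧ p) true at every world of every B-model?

Tableau for the negation ¬(◇◇(r ∧ p) → ◇(r ∧ p)):
1. ¬(◇◇(r ∧ p) → ◇(r ∧ p)), w0
2. ◇◇(r ∧ p), w0   [¬→-rule on 1]
3. ¬◇(r ∧ p), w0   [¬→-rule on 1]
4. ¬(r ∧ p), w0   [¬◇-rule on 3 via w0Rw0]
5. ¬p, w0   [¬∧-rule on 4 (branches; this branch)]
6. ◇(r ∧ p), w1   [◇-rule on 2: fresh world w1, w0Rw1]
7. ¬(r ∧ p), w1   [¬◇-rule on 3 via w0Rw1]
8. ¬p, w1   [¬∧-rule on 7 (branches; this branch)]
9. r ∧ p, w2   [◇-rule on 6: fresh world w2, w1Rw2]
10. r, w2   [∧-rule on 9]
11. p, w2   [∧-rule on 9]
Accessibility: w0Rw0, w0Rw1, w1Rw0, w1Rw1, w1Rw2, w2Rw1, w2Rw2
The negation has an open branch (countermodel exists).

No, not valid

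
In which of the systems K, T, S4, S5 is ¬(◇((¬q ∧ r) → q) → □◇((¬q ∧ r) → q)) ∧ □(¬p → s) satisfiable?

S4-tableau for the formula:
1. ¬(◇((¬q ∧ r) → q) → □◇((¬q ∧ r) → q)) ∧ □(¬p → s), 0
2. ¬(◇((¬q ∧ r) → q) → □◇((¬q ∧ r) → q)), 0   [∧-rule on 1]
3. □(¬p → s), 0   [∧-rule on 1]
4. ◇((¬q ∧ r) → q), 0   [¬→-rule on 2]
5. ¬□◇((¬q ∧ r) → q), 0   [¬→-rule on 2]
6. ¬p → s, 0   [□-rule on 3 via 0R0]
7. s, 0   [→-rule on 6 (branches; this branch)]
8. (¬q ∧ r) → q, 1   [◇-rule on 4: fresh world 1, 0R1]
9. ¬p → s, 1   [□-rule on 3 via 0R1]
10. q, 1   [→-rule on 8 (branches; this branch)]
11. s, 1   [→-rule on 9 (branches; this branch)]
12. ¬◇((¬q ∧ r) → q), 2   [¬□-rule on 5: fresh world 2, 0R2]
13. ¬p → s, 2   [□-rule on 3 via 0R2]
14. ¬((¬q ∧ r) → q), 2   [¬◇-rule on 12 via 2R2]
15. ¬q ∧ r, 2   [¬→-rule on 14]
16. ¬q, 2   [¬→-rule on 14]
17. r, 2   [∧-rule on 15]
18. s, 2   [→-rule on 13 (branches; this branch)]
Accessibility: 0R0, 0R1, 0R2, 1R1, 2R2
Complete open branch: satisfiable in S4, hence also in K, T (this S4-model is also a K-model and a T-model).
S5-tableau for the formula:
1. ¬(◇((¬q ∧ r) → q) → □◇((¬q ∧ r) → q)) ∧ □(¬p → s), 0
2. ¬(◇((¬q ∧ r) → q) → □◇((¬q ∧ r) → q)), 0   [∧-rule on 1]
3. □(¬p → s), 0   [∧-rule on 1]
4. ◇((¬q ∧ r) → q), 0   [¬→-rule on 2]
5. ¬□◇((¬q ∧ r) → q), 0   [¬→-rule on 2]
6. ¬p → s, 0   [□-rule on 3 via 0R0]
7. s, 0   [→-rule on 6 (branches; this branch)]
8. (¬q ∧ r) → q, 1   [◇-rule on 4: fresh world 1, 0R1]
9. ¬p → s, 1   [□-rule on 3 via 0R1]
10. ¬(¬q ∧ r), 1   [→-rule on 8 (branches; this branch)]
11. s, 1   [→-rule on 9 (branches; this branch)]
12. ¬r, 1   [¬∧-rule on 10 (branches; this branch)]
13. ¬◇((¬q ∧ r) → q), 2   [¬□-rule on 5: fresh world 2, 0R2]
14. ¬p → s, 2   [□-rule on 3 via 0R2]
15. ¬((¬q ∧ r) → q), 0   [¬◇-rule on 13 via 2R0]
16. ¬q ∧ r, 0   [¬→-rule on 15]
17. ¬q, 0   [¬→-rule on 15]
18. r, 0   [∧-rule on 16]
19. ¬((¬q ∧ r) → q), 1   [¬◇-rule on 13 via 2R1]
20. ¬q ∧ r, 1   [¬→-rule on 19]
21. ¬q, 1   [¬→-rule on 19]
22. r, 1   [∧-rule on 20]
Accessibility: 0R0, 0R1, 0R2, 1R0, 1R1, 1R2, 2R0, 2R1, 2R2
Branch closes: r and ¬r both at 1.
Every branch closes (one shown): unsatisfiable in S5.

K, T, S4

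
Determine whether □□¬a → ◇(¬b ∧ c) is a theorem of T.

Not valid

Tableau for the negation ¬(□□¬a → ◇(¬b ∧ c)):
1. ¬(□□¬a → ◇(¬b ∧ c)), w0
2. □□¬a, w0
3. ¬◇(¬b ∧ c), w0
4. □¬a, w0
5. ¬(¬b ∧ c), w0
6. ¬a, w0
7. ¬c, w0
Accessibility: w0Rw0
The negation has an open branch (countermodel exists).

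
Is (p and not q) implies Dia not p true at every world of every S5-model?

Tableau for the negation not ((p and not q) implies Dia not p):
1. not ((p and not q) implies Dia not p), u
2. p and not q, u
3. not Dia not p, u
4. p, u
5. not q, u
Accessibility: uRu
The negation has an open branch (countermodel exists).

Not valid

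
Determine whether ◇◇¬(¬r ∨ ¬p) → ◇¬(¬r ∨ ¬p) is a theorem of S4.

Tableau for the negation ¬(◇◇¬(¬r ∨ ¬p) → ◇¬(¬r ∨ ¬p)):
1. ¬(◇◇¬(¬r ∨ ¬p) → ◇¬(¬r ∨ ¬p)), w0
2. ◇◇¬(¬r ∨ ¬p), w0
3. ¬◇¬(¬r ∨ ¬p), w0
4. ¬r ∨ ¬p, w0
5. ¬p, w0
6. ◇¬(¬r ∨ ¬p), w1
7. ¬r ∨ ¬p, w1
8. ¬p, w1
9. ¬(¬r ∨ ¬p), w2
10. r, w2
11. p, w2
12. ¬r ∨ ¬p, w2
13. ¬p, w2
Accessibility: w0Rw0, w0Rw1, w0Rw2, w1Rw1, w1Rw2, w2Rw2
Branch closes: p and ¬p both at w2.
Every branch of the negation's tableau closes; the branch above is one of them.

Valid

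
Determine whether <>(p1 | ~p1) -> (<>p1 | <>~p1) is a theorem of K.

Valid

Tableau for the negation ~(<>(p1 | ~p1) -> (<>p1 | <>~p1)):
1. ~(<>(p1 | ~p1) -> (<>p1 | <>~p1)), w0
2. <>(p1 | ~p1), w0
3. ~(<>p1 | <>~p1), w0
4. ~<>p1, w0
5. ~<>~p1, w0
6. p1 | ~p1, w1
7. ~p1, w1
8. p1, w1
Accessibility: w0Rw1
Branch closes: p1 and ~p1 both at w1.
All branches of the negation close; one closing branch shown above.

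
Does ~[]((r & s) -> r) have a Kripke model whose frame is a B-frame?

1. ~[]((r & s) -> r), 0
2. ~((r & s) -> r), 1   [~[]-rule on 1: fresh world 1, 0R1]
3. r & s, 1   [~->-rule on 2]
4. ~r, 1   [~->-rule on 2]
5. r, 1   [&-rule on 3]
6. s, 1   [&-rule on 3]
Accessibility: 0R0, 0R1, 1R0, 1R1
Branch closes: r and ~r both at 1.
All branches of the tableau close; one closing branch shown above.

Unsatisfiable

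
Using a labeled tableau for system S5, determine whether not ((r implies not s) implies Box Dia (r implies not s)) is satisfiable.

1. not ((r implies not s) implies Box Dia (r implies not s)), u
2. r implies not s, u
3. not Box Dia (r implies not s), u
4. not s, u
5. not Dia (r implies not s), v
6. not (r implies not s), u
7. r, u
8. s, u
Accessibility: uRu, uRv, vRu, vRv
Branch closes: s and not s both at u.
Every branch closes; the branch above is one of them.

No, unsatisfiable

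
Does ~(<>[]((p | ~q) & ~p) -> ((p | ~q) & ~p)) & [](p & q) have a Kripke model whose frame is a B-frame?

No, unsatisfiable

1. ~(<>[]((p | ~q) & ~p) -> ((p | ~q) & ~p)) & [](p & q), u
2. ~(<>[]((p | ~q) & ~p) -> ((p | ~q) & ~p)), u
3. [](p & q), u
4. <>[]((p | ~q) & ~p), u
5. ~((p | ~q) & ~p), u
6. p & q, u
7. p, u
8. q, u
9. []((p | ~q) & ~p), v
10. p & q, v
11. p, v
12. q, v
13. (p | ~q) & ~p, u
14. p | ~q, u
15. ~p, u
Accessibility: uRu, uRv, vRu, vRv
Branch closes: p and ~p both at u.
(One branch shown.) All branches close.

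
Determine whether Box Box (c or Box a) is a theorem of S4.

No, not valid

Tableau for the negation not Box Box (c or Box a):
1. not Box Box (c or Box a), w0
2. not Box (c or Box a), w1   [neg-Box-rule on 1: fresh world w1, w0Rw1]
3. not (c or Box a), w2   [neg-Box-rule on 2: fresh world w2, w1Rw2]
4. not c, w2   [neg-or-rule on 3]
5. not Box a, w2   [neg-or-rule on 3]
6. not a, w3   [neg-Box-rule on 5: fresh world w3, w2Rw3]
Accessibility: w0Rw0, w0Rw1, w0Rw2, w0Rw3, w1Rw1, w1Rw2, w1Rw3, w2Rw2, w2Rw3, w3Rw3
The negation has an open branch (countermodel exists).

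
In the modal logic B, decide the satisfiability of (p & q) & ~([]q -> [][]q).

Yes, satisfiable

1. (p & q) & ~([]q -> [][]q), 0
2. p & q, 0
3. ~([]q -> [][]q), 0
4. p, 0
5. q, 0
6. []q, 0
7. ~[][]q, 0
8. ~[]q, 1
9. q, 1
10. ~q, 2
Accessibility: 0R0, 0R1, 1R0, 1R1, 1R2, 2R1, 2R2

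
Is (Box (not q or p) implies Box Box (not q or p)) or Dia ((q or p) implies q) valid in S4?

Valid

Tableau for the negation not ((Box (not q or p) implies Box Box (not q or p)) or Dia ((q or p) implies q)):
1. not ((Box (not q or p) implies Box Box (not q or p)) or Dia ((q or p) implies q)), w0
2. not (Box (not q or p) implies Box Box (not q or p)), w0
3. not Dia ((q or p) implies q), w0
4. Box (not q or p), w0
5. not Box Box (not q or p), w0
6. not ((q or p) implies q), w0
7. q or p, w0
8. not q, w0
9. not q or p, w0
10. p, w0
11. not Box (not q or p), w1
12. not ((q or p) implies q), w1
13. q or p, w1
14. not q, w1
15. not q or p, w1
16. p, w1
17. not (not q or p), w2
18. q, w2
19. not p, w2
20. not ((q or p) implies q), w2
21. q or p, w2
22. not q, w2
Accessibility: w0Rw0, w0Rw1, w0Rw2, w1Rw1, w1Rw2, w2Rw2
Branch closes: q and not q both at w2.
All branches of the negation close; one closing branch shown above.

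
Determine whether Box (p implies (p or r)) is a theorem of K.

Tableau for the negation not Box (p implies (p or r)):
1. not Box (p implies (p or r)), w0
2. not (p implies (p or r)), w1
3. p, w1
4. not (p or r), w1
5. not p, w1
6. not r, w1
Accessibility: w0Rw1
Branch closes: p and not p both at w1.
All branches of the negation close; one closing branch shown above.

Valid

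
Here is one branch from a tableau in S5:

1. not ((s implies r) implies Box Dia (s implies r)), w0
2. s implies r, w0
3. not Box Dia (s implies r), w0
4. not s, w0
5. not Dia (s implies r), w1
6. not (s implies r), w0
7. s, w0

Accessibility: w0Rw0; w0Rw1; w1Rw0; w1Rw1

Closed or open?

Both s and not s appear at w0.

Closed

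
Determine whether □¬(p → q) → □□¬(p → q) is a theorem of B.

Tableau for the negation ¬(□¬(p → q) → □□¬(p → q)):
1. ¬(□¬(p → q) → □□¬(p → q)), u
2. □¬(p → q), u
3. ¬□□¬(p → q), u
4. ¬(p → q), u
5. p, u
6. ¬q, u
7. ¬□¬(p → q), v
8. ¬(p → q), v
9. p, v
10. ¬q, v
11. p → q, w
12. q, w
Accessibility: uRu, uRv, vRu, vRv, vRw, wRv, wRw
The negation has an open branch (countermodel exists).

No, not valid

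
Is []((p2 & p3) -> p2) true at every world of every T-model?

Valid in T

Tableau for the negation ~[]((p2 & p3) -> p2):
1. ~[]((p2 & p3) -> p2), w0
2. ~((p2 & p3) -> p2), w1   [~[]-rule on 1: fresh world w1, w0Rw1]
3. p2 & p3, w1   [~->-rule on 2]
4. ~p2, w1   [~->-rule on 2]
5. p2, w1   [&-rule on 3]
6. p3, w1   [&-rule on 3]
Accessibility: w0Rw0, w0Rw1, w1Rw1
Branch closes: p2 and ~p2 both at w1.
All branches of the negation close; one closing branch shown above.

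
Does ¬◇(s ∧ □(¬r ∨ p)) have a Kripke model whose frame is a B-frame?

Satisfiable (open branch found)

1. ¬◇(s ∧ □(¬r ∨ p)), u
2. ¬(s ∧ □(¬r ∨ p)), u
3. ¬□(¬r ∨ p), u
4. ¬(¬r ∨ p), v
5. r, v
6. ¬p, v
7. ¬(s ∧ □(¬r ∨ p)), v
8. ¬□(¬r ∨ p), v
9. ¬(¬r ∨ p), w
10. r, w
11. ¬p, w
Accessibility: uRu, uRv, vRu, vRv, vRw, wRv, wRw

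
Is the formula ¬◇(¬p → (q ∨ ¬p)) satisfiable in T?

Unsatisfiable

1. ¬◇(¬p → (q ∨ ¬p)), u
2. ¬(¬p → (q ∨ ¬p)), u
3. ¬p, u
4. ¬(q ∨ ¬p), u
5. ¬q, u
6. p, u
Accessibility: uRu
Branch closes: p and ¬p both at u.
(One branch shown.) All branches close.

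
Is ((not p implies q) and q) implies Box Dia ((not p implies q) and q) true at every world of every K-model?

Invalid (countermodel exists)

Tableau for the negation not (((not p implies q) and q) implies Box Dia ((not p implies q) and q)):
1. not (((not p implies q) and q) implies Box Dia ((not p implies q) and q)), w0
2. (not p implies q) and q, w0
3. not Box Dia ((not p implies q) and q), w0
4. not p implies q, w0
5. q, w0
6. not Dia ((not p implies q) and q), w1
Accessibility: w0Rw1
The negation has an open branch (countermodel exists).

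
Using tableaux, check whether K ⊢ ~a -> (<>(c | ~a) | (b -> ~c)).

No, not valid

Tableau for the negation ~(~a -> (<>(c | ~a) | (b -> ~c))):
1. ~(~a -> (<>(c | ~a) | (b -> ~c))), w0
2. ~a, w0
3. ~(<>(c | ~a) | (b -> ~c)), w0
4. ~<>(c | ~a), w0
5. ~(b -> ~c), w0
6. b, w0
7. c, w0
The negation has an open branch (countermodel exists).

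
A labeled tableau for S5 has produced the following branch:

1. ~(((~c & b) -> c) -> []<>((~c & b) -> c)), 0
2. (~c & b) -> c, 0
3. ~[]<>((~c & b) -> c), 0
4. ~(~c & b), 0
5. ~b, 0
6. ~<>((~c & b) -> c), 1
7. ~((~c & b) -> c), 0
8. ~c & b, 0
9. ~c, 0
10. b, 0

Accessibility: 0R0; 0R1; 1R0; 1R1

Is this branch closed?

Both b and ~b appear at 0.

Yes, closed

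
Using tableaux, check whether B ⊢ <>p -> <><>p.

Tableau for the negation ~(<>p -> <><>p):
1. ~(<>p -> <><>p), u
2. <>p, u
3. ~<><>p, u
4. ~<>p, u
5. ~p, u
6. p, v
7. ~<>p, v
8. ~p, v
Accessibility: uRu, uRv, vRu, vRv
Branch closes: p and ~p both at v.
Every branch of the negation's tableau closes; the branch above is one of them.

Valid in B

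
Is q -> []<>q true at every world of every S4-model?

Tableau for the negation ~(q -> []<>q):
1. ~(q -> []<>q), u
2. q, u
3. ~[]<>q, u
4. ~<>q, v
5. ~q, v
Accessibility: uRu, uRv, vRv
The negation has an open branch (countermodel exists).

Invalid (countermodel exists)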